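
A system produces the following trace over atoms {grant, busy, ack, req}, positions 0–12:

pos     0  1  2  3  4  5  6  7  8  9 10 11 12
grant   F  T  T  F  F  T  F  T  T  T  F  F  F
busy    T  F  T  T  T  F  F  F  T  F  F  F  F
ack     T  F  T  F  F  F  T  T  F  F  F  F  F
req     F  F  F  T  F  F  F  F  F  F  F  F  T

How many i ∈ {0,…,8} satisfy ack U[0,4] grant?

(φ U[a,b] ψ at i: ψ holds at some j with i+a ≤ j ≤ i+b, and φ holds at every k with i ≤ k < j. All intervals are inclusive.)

Evaluate at each i in [0,8]:
  i=0: ✓ (rhs at j=1; lhs holds on [0,0])
  i=1: ✓ (rhs at j=1)
  i=2: ✓ (rhs at j=2)
  i=3: ✗ (lhs fails at k=3 before rhs at j=5)
  i=4: ✗ (lhs fails at k=4 before rhs at j=5)
  i=5: ✓ (rhs at j=5)
  i=6: ✓ (rhs at j=7; lhs holds on [6,6])
  i=7: ✓ (rhs at j=7)
  i=8: ✓ (rhs at j=8)
Positions where it holds: {0, 1, 2, 5, 6, 7, 8} → 7.

7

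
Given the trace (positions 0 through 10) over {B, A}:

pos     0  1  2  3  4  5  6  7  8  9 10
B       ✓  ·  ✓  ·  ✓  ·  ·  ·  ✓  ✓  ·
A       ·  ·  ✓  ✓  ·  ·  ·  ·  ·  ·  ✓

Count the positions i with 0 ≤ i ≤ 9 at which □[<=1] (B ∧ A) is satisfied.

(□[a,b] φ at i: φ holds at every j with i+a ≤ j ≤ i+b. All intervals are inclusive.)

Evaluate at each i in [0,9]:
  i=0: ✗ (fails at j=0)
  i=1: ✗ (fails at j=1)
  i=2: ✗ (fails at j=3)
  i=3: ✗ (fails at j=3)
  i=4: ✗ (fails at j=4)
  i=5: ✗ (fails at j=5)
  i=6: ✗ (fails at j=6)
  i=7: ✗ (fails at j=7)
  i=8: ✗ (fails at j=8)
  i=9: ✗ (fails at j=9)
Positions where it holds: {} → 0.

0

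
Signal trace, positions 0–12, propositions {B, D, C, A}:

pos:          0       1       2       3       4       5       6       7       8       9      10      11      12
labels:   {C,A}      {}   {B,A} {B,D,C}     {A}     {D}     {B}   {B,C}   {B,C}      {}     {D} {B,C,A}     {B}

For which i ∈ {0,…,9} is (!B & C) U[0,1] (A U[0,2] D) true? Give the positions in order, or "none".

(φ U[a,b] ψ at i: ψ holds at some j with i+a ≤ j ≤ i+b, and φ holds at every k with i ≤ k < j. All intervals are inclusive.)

2, 3, 4, 5

Evaluate at each i in [0,9]:
  i=0: ✗ (no rhs in [0,1])
  i=1: ✗ (lhs fails at k=1 before rhs at j=2)
  i=2: ✓ (rhs at j=2)
  i=3: ✓ (rhs at j=3)
  i=4: ✓ (rhs at j=4)
  i=5: ✓ (rhs at j=5)
  i=6: ✗ (no rhs in [6,7])
  i=7: ✗ (no rhs in [7,8])
  i=8: ✗ (no rhs in [8,9])
  i=9: ✗ (lhs fails at k=9 before rhs at j=10)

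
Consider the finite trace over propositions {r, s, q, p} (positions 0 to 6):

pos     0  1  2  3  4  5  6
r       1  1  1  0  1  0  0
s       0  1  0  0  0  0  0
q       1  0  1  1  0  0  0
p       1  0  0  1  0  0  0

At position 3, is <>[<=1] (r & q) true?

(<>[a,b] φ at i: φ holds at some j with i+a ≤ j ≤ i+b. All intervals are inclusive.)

Check (r & q) at each j in [3,4]:
  j=3: false
  j=4: false
No position in the window satisfies it → formula fails.

Does not hold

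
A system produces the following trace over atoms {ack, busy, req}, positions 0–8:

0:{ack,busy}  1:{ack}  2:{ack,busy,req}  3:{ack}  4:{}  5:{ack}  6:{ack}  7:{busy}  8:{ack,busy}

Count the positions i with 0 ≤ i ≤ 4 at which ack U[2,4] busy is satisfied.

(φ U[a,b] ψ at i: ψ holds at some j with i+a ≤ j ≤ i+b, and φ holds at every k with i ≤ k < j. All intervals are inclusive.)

Evaluate at each i in [0,4]:
  i=0: ✓ (rhs at j=2; lhs holds on [0,1])
  i=1: ✗ (no rhs in [3,5])
  i=2: ✗ (no rhs in [4,6])
  i=3: ✗ (lhs fails at k=4 before rhs at j=7)
  i=4: ✗ (lhs fails at k=4 before rhs at j=7)
Positions where it holds: {0} → 1.

1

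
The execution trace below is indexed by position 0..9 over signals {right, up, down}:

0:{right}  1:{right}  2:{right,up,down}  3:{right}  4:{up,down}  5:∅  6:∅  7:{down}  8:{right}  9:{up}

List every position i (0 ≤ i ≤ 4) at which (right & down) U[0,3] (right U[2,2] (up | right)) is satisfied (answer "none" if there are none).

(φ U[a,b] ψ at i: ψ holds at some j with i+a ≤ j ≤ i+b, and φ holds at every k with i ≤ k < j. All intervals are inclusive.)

0, 1, 2

Evaluate at each i in [0,4]:
  i=0: ✓ (rhs at j=0)
  i=1: ✓ (rhs at j=1)
  i=2: ✓ (rhs at j=2)
  i=3: ✗ (no rhs in [3,6])
  i=4: ✗ (no rhs in [4,7])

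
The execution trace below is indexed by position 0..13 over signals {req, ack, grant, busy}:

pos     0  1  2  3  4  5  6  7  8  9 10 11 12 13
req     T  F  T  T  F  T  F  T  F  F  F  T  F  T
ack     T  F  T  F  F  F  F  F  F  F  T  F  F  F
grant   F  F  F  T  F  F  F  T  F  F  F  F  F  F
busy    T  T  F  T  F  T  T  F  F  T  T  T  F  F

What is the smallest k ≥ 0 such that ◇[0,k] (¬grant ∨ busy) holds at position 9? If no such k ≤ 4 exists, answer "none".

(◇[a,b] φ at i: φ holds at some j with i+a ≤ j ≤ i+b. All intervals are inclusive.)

Scan j = 9,10,… for (¬grant ∨ busy):
  j=9: holds
First hit at j=9, so smallest k = 9-9 = 0.

0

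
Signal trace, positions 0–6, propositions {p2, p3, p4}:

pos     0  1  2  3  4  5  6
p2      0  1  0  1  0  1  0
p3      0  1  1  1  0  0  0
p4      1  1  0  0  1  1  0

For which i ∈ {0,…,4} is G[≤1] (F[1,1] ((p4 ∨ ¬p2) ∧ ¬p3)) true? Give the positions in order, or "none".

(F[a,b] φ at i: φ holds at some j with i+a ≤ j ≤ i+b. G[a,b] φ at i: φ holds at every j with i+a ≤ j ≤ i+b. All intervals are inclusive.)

Evaluate at each i in [0,4]:
  i=0: ✗ (fails at j=0)
  i=1: ✗ (fails at j=1)
  i=2: ✗ (fails at j=2)
  i=3: ✓ (all of [3,4])
  i=4: ✓ (all of [4,5])

3, 4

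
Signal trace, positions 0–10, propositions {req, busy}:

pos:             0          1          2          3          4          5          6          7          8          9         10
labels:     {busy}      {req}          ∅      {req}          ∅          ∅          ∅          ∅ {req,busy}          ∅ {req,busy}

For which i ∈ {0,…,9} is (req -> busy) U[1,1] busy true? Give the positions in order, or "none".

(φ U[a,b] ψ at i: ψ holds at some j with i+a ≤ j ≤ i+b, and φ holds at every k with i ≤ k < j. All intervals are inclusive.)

Evaluate at each i in [0,9]:
  i=0: ✗ (no rhs in [1,1])
  i=1: ✗ (no rhs in [2,2])
  i=2: ✗ (no rhs in [3,3])
  i=3: ✗ (no rhs in [4,4])
  i=4: ✗ (no rhs in [5,5])
  i=5: ✗ (no rhs in [6,6])
  i=6: ✗ (no rhs in [7,7])
  i=7: ✓ (rhs at j=8; lhs holds on [7,7])
  i=8: ✗ (no rhs in [9,9])
  i=9: ✓ (rhs at j=10; lhs holds on [9,9])

7, 9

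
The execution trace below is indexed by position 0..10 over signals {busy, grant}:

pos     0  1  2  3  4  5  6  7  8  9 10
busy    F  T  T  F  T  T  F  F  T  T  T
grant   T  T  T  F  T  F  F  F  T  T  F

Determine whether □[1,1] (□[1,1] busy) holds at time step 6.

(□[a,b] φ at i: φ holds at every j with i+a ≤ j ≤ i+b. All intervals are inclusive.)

Check □[1,1] busy at every j in [7,7]:
  j=7: holds on [8,8]
All positions satisfy it → formula holds.

Yes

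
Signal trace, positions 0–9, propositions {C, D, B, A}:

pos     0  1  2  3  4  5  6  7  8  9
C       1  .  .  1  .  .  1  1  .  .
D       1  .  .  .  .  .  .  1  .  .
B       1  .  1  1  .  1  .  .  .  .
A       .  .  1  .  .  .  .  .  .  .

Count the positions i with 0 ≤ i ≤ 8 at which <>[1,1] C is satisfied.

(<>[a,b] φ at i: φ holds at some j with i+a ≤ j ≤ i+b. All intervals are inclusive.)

3

Evaluate at each i in [0,8]:
  i=0: ✗ (none in [1,1])
  i=1: ✗ (none in [2,2])
  i=2: ✓ (witness j=3)
  i=3: ✗ (none in [4,4])
  i=4: ✗ (none in [5,5])
  i=5: ✓ (witness j=6)
  i=6: ✓ (witness j=7)
  i=7: ✗ (none in [8,8])
  i=8: ✗ (none in [9,9])
Positions where it holds: {2, 5, 6} → 3.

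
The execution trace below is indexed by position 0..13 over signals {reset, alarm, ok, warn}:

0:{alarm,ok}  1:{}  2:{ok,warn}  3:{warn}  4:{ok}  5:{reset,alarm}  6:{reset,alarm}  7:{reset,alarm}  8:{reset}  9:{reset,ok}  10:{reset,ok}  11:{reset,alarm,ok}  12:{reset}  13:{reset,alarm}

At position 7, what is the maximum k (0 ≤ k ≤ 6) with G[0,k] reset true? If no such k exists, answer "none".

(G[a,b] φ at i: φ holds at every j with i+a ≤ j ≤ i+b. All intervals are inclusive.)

reset must hold from j=7 onward; find where it first fails.
  j=7: holds
  j=8: holds
  j=9: holds
  j=10: holds
  j=11: holds
  j=12: holds
  j=13: holds
Holds through j=13; largest k = 6.

6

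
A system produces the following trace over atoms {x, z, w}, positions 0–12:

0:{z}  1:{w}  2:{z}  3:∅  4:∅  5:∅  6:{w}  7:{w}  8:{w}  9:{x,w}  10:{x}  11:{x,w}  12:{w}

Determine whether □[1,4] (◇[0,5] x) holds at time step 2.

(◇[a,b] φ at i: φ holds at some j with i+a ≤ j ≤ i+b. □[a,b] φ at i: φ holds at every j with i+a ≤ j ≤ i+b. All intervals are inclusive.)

Check ◇[0,5] x at every j in [3,6]:
  j=3: fails (none in [3,8])
  j=4: holds (witness at 9)
  j=5: holds (witness at 9)
  j=6: holds (witness at 9)
Fails at j=3 → formula fails.

Does not hold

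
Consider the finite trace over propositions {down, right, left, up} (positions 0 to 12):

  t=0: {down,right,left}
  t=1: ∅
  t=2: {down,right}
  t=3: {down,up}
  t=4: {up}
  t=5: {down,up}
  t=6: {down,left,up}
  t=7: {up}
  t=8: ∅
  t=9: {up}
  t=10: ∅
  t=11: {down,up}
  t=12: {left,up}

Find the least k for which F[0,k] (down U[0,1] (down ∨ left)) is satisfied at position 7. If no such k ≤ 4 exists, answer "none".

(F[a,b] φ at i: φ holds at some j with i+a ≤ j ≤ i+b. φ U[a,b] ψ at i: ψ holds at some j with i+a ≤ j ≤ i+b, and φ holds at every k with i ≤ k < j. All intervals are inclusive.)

Scan j = 7,8,… for (down U[0,1] (down ∨ left)):
  j=7: fails
  j=8: fails
  j=9: fails
  j=10: fails
  j=11: holds
First hit at j=11, so smallest k = 11-7 = 4.

4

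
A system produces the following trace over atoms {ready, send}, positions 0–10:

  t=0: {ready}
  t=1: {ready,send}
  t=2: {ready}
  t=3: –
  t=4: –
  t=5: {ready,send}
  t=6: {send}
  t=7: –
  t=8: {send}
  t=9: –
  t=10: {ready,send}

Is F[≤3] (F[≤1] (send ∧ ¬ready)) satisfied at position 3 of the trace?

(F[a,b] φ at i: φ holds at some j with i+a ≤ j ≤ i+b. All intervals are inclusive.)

Holds

Check F[≤1] (send ∧ ¬ready) at each j in [3,6]:
  j=3: fails (none in [3,4])
  j=4: fails (none in [4,5])
  j=5: holds (witness at 6)
  j=6: holds (witness at 6)
Found at j=5 → formula holds.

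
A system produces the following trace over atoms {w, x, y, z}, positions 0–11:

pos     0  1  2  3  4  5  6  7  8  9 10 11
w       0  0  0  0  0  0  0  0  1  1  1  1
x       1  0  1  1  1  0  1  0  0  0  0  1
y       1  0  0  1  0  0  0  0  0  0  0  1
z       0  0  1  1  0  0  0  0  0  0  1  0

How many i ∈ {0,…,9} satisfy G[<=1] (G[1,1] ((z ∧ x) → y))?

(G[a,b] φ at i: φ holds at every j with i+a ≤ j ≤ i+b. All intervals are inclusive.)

8

Evaluate at each i in [0,9]:
  i=0: ✗ (fails at j=1)
  i=1: ✗ (fails at j=1)
  i=2: ✓ (all of [2,3])
  i=3: ✓ (all of [3,4])
  i=4: ✓ (all of [4,5])
  i=5: ✓ (all of [5,6])
  i=6: ✓ (all of [6,7])
  i=7: ✓ (all of [7,8])
  i=8: ✓ (all of [8,9])
  i=9: ✓ (all of [9,10])
Positions where it holds: {2, 3, 4, 5, 6, 7, 8, 9} → 8.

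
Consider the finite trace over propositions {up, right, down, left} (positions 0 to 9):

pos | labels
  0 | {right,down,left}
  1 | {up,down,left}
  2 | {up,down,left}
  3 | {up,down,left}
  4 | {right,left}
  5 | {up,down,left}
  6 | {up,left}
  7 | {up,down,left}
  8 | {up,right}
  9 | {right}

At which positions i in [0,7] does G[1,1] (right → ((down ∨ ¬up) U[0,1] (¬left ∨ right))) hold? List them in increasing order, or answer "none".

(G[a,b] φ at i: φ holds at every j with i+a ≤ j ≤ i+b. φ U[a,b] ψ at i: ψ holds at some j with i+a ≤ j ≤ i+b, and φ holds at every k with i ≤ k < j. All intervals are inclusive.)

0, 1, 2, 3, 4, 5, 6, 7

Evaluate at each i in [0,7]:
  i=0: ✓ (all of [1,1])
  i=1: ✓ (all of [2,2])
  i=2: ✓ (all of [3,3])
  i=3: ✓ (all of [4,4])
  i=4: ✓ (all of [5,5])
  i=5: ✓ (all of [6,6])
  i=6: ✓ (all of [7,7])
  i=7: ✓ (all of [8,8])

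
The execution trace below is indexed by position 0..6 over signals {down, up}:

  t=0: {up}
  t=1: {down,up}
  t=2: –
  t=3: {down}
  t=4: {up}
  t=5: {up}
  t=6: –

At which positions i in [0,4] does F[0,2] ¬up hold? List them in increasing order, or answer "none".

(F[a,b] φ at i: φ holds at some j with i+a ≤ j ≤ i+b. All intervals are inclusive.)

0, 1, 2, 3, 4

Evaluate at each i in [0,4]:
  i=0: ✓ (witness j=2)
  i=1: ✓ (witness j=2)
  i=2: ✓ (witness j=2)
  i=3: ✓ (witness j=3)
  i=4: ✓ (witness j=6)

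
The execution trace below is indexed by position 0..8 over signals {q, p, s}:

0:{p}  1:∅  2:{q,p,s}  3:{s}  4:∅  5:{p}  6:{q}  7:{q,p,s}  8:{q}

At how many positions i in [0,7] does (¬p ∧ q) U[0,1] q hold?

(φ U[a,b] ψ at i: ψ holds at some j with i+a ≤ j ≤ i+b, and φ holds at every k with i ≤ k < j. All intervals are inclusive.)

3

Evaluate at each i in [0,7]:
  i=0: ✗ (no rhs in [0,1])
  i=1: ✗ (lhs fails at k=1 before rhs at j=2)
  i=2: ✓ (rhs at j=2)
  i=3: ✗ (no rhs in [3,4])
  i=4: ✗ (no rhs in [4,5])
  i=5: ✗ (lhs fails at k=5 before rhs at j=6)
  i=6: ✓ (rhs at j=6)
  i=7: ✓ (rhs at j=7)
Positions where it holds: {2, 6, 7} → 3.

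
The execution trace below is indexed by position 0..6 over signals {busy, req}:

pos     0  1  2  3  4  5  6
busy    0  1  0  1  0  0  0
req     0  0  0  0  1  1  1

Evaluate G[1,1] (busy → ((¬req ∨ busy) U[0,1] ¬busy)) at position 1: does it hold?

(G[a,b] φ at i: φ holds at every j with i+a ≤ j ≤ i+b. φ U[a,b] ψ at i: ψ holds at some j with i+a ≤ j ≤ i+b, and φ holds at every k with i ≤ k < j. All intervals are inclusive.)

True

Check (busy → ((¬req ∨ busy) U[0,1] ¬busy)) at every j in [2,2]:
  j=2: antecedent false → ✓
All positions satisfy it → formula holds.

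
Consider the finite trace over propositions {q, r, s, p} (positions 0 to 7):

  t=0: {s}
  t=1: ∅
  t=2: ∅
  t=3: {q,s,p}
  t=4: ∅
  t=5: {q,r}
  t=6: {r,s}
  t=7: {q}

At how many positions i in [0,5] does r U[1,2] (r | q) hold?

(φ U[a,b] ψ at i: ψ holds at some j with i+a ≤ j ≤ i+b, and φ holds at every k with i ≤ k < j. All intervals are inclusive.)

1

Evaluate at each i in [0,5]:
  i=0: ✗ (no rhs in [1,2])
  i=1: ✗ (lhs fails at k=1 before rhs at j=3)
  i=2: ✗ (lhs fails at k=2 before rhs at j=3)
  i=3: ✗ (lhs fails at k=3 before rhs at j=5)
  i=4: ✗ (lhs fails at k=4 before rhs at j=5)
  i=5: ✓ (rhs at j=6; lhs holds on [5,5])
Positions where it holds: {5} → 1.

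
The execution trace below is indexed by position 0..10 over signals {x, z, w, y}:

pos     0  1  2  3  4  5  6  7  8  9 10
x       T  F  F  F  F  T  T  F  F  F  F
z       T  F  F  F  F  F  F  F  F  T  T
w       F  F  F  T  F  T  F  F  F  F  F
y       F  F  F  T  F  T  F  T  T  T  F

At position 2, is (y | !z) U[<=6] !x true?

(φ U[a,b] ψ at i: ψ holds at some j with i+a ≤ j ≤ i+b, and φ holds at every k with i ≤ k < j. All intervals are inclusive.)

Yes

Need some j in [2,8] with !x, and (y | !z) at every k in [2,j-1].
  j=2: !x holds; no prefix to check → satisfied.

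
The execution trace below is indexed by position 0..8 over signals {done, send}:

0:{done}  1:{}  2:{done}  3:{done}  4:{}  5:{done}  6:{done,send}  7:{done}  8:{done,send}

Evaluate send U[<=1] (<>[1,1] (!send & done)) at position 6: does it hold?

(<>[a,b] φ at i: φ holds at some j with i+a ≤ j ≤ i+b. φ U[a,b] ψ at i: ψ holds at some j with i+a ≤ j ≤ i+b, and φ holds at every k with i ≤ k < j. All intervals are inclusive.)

Need some j in [6,7] with <>[1,1] (!send & done), and send at every k in [6,j-1].
  j=6: <>[1,1] (!send & done) holds; no prefix to check → satisfied.

True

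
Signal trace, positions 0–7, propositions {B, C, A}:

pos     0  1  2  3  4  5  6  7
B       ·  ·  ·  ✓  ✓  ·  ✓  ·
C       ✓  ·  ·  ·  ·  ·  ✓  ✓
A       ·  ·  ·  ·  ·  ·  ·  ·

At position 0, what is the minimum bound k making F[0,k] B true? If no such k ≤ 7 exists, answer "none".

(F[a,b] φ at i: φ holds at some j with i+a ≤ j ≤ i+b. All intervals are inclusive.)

3

Scan j = 0,1,… for B:
  j=0: fails
  j=1: fails
  j=2: fails
  j=3: holds
First hit at j=3, so smallest k = 3-0 = 3.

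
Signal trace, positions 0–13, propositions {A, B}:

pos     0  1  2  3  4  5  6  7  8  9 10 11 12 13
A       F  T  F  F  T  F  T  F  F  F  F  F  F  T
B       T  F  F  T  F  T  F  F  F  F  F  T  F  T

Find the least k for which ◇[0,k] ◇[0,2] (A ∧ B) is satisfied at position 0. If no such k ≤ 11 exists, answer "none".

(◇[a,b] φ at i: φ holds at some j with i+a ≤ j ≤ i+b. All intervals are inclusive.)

Scan j = 0,1,… for ◇[0,2] (A ∧ B):
  j=0: fails
  j=1: fails
  j=2: fails
  j=3: fails
  j=4: fails
  j=5: fails
  j=6: fails
  j=7: fails
  j=8: fails
  j=9: fails
  j=10: fails
  j=11: holds
First hit at j=11, so smallest k = 11-0 = 11.

11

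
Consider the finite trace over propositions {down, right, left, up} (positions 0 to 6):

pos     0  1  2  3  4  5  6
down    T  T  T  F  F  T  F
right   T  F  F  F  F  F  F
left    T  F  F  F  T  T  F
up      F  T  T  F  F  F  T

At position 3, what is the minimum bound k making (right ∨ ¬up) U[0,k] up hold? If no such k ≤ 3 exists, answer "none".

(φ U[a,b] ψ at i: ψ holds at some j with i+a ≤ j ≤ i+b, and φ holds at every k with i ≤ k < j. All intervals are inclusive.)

Need earliest j ≥ 3 with up, and (right ∨ ¬up) at every k in [3,j-1].
  j=3: rhs fails.
  j=4: rhs fails.
  j=5: rhs fails.
  j=6: rhs holds; lhs holds on [3,5]. k = 3.

3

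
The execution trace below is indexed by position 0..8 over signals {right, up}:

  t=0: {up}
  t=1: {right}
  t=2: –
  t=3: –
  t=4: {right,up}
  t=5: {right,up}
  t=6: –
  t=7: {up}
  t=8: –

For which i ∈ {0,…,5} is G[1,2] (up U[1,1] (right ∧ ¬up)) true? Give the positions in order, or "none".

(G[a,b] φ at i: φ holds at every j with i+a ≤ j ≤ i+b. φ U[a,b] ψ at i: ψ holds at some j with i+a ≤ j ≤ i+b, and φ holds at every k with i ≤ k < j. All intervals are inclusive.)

Evaluate at each i in [0,5]:
  i=0: ✗ (fails at j=1)
  i=1: ✗ (fails at j=2)
  i=2: ✗ (fails at j=3)
  i=3: ✗ (fails at j=4)
  i=4: ✗ (fails at j=5)
  i=5: ✗ (fails at j=6)

none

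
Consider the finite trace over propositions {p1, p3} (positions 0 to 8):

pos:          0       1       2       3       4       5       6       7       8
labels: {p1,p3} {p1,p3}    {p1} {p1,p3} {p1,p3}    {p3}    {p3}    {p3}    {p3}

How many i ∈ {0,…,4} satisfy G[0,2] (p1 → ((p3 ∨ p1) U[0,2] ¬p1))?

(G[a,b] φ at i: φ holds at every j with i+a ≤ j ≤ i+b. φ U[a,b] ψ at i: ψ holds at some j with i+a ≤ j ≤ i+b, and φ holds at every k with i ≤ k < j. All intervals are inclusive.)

Evaluate at each i in [0,4]:
  i=0: ✗ (fails at j=0)
  i=1: ✗ (fails at j=1)
  i=2: ✗ (fails at j=2)
  i=3: ✓ (all of [3,5])
  i=4: ✓ (all of [4,6])
Positions where it holds: {3, 4} → 2.

2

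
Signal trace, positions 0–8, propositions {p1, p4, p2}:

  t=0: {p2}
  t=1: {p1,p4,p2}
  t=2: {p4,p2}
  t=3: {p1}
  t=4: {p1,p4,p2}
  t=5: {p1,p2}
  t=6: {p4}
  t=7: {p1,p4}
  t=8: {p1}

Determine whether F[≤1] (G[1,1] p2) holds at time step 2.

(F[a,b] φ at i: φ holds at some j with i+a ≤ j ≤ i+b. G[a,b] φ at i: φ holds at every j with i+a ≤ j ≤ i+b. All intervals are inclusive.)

Holds

Check G[1,1] p2 at each j in [2,3]:
  j=2: fails at 3
  j=3: holds on [4,4]
Found at j=3 → formula holds.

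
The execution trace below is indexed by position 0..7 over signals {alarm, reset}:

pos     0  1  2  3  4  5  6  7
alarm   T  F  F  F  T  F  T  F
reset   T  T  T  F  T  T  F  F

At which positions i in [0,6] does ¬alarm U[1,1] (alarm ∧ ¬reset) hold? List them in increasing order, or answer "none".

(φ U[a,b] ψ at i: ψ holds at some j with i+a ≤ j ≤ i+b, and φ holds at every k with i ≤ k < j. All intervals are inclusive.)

Evaluate at each i in [0,6]:
  i=0: ✗ (no rhs in [1,1])
  i=1: ✗ (no rhs in [2,2])
  i=2: ✗ (no rhs in [3,3])
  i=3: ✗ (no rhs in [4,4])
  i=4: ✗ (no rhs in [5,5])
  i=5: ✓ (rhs at j=6; lhs holds on [5,5])
  i=6: ✗ (no rhs in [7,7])

5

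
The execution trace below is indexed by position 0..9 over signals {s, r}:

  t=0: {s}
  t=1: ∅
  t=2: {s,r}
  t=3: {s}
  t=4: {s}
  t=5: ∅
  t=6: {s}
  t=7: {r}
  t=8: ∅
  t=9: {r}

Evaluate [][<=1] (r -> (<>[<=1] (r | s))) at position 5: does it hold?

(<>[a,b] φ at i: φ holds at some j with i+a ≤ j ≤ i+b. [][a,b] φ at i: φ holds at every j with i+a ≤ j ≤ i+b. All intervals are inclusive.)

Check (r -> (<>[<=1] (r | s))) at every j in [5,6]:
  j=5: antecedent false → ✓
  j=6: antecedent false → ✓
All positions satisfy it → formula holds.

True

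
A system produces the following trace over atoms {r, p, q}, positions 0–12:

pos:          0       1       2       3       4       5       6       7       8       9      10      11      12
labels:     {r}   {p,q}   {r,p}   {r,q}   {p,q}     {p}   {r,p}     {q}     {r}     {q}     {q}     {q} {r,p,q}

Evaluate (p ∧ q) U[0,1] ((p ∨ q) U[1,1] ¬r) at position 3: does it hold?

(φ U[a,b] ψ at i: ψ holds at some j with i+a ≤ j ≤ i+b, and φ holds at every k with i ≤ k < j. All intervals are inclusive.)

Need some j in [3,4] with ((p ∨ q) U[1,1] ¬r), and (p ∧ q) at every k in [3,j-1].
  j=3: ((p ∨ q) U[1,1] ¬r) holds; no prefix to check → satisfied.

True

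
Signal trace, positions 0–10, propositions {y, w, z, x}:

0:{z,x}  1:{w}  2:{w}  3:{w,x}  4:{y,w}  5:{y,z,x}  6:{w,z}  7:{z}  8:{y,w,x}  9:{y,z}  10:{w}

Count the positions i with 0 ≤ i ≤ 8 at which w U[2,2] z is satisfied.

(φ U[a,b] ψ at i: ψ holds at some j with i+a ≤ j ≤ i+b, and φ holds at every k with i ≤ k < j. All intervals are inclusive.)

Evaluate at each i in [0,8]:
  i=0: ✗ (no rhs in [2,2])
  i=1: ✗ (no rhs in [3,3])
  i=2: ✗ (no rhs in [4,4])
  i=3: ✓ (rhs at j=5; lhs holds on [3,4])
  i=4: ✗ (lhs fails at k=5 before rhs at j=6)
  i=5: ✗ (lhs fails at k=5 before rhs at j=7)
  i=6: ✗ (no rhs in [8,8])
  i=7: ✗ (lhs fails at k=7 before rhs at j=9)
  i=8: ✗ (no rhs in [10,10])
Positions where it holds: {3} → 1.

1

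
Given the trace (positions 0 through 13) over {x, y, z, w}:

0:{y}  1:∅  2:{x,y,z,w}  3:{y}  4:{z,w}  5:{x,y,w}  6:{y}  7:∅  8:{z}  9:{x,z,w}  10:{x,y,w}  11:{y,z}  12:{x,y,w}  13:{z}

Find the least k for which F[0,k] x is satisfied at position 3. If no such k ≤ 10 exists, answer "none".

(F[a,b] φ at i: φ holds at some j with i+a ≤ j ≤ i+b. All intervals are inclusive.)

2

Scan j = 3,4,… for x:
  j=3: fails
  j=4: fails
  j=5: holds
First hit at j=5, so smallest k = 5-3 = 2.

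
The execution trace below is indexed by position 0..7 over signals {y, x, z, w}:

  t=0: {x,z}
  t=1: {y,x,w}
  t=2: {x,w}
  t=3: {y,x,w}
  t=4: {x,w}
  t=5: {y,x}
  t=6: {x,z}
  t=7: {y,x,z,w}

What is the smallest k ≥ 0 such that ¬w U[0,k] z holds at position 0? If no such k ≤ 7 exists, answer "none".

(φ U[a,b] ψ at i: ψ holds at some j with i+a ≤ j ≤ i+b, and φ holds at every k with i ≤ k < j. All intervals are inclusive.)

Need earliest j ≥ 0 with z, and ¬w at every k in [0,j-1].
  j=0: rhs holds (empty prefix). k = 0.

0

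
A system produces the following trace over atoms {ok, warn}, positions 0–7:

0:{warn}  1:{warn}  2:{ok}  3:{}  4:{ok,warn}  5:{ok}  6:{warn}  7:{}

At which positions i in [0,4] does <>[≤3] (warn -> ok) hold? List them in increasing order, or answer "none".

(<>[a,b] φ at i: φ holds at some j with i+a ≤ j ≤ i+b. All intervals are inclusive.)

Evaluate at each i in [0,4]:
  i=0: ✓ (witness j=2)
  i=1: ✓ (witness j=2)
  i=2: ✓ (witness j=2)
  i=3: ✓ (witness j=3)
  i=4: ✓ (witness j=4)

0, 1, 2, 3, 4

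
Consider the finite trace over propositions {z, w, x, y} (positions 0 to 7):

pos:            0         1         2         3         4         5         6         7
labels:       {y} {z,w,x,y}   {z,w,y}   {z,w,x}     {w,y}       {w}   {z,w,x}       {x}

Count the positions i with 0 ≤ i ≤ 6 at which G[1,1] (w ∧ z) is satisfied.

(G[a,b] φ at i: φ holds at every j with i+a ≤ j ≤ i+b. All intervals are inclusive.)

Evaluate at each i in [0,6]:
  i=0: ✓ (all of [1,1])
  i=1: ✓ (all of [2,2])
  i=2: ✓ (all of [3,3])
  i=3: ✗ (fails at j=4)
  i=4: ✗ (fails at j=5)
  i=5: ✓ (all of [6,6])
  i=6: ✗ (fails at j=7)
Positions where it holds: {0, 1, 2, 5} → 4.

4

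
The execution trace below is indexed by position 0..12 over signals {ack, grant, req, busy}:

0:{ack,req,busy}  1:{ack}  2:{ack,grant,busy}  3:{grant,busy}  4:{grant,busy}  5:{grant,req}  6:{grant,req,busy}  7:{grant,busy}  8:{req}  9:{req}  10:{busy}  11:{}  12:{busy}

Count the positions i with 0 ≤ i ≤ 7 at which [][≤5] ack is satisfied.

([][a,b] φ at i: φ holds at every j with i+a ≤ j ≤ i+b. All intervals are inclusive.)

0

Evaluate at each i in [0,7]:
  i=0: ✗ (fails at j=3)
  i=1: ✗ (fails at j=3)
  i=2: ✗ (fails at j=3)
  i=3: ✗ (fails at j=3)
  i=4: ✗ (fails at j=4)
  i=5: ✗ (fails at j=5)
  i=6: ✗ (fails at j=6)
  i=7: ✗ (fails at j=7)
Positions where it holds: {} → 0.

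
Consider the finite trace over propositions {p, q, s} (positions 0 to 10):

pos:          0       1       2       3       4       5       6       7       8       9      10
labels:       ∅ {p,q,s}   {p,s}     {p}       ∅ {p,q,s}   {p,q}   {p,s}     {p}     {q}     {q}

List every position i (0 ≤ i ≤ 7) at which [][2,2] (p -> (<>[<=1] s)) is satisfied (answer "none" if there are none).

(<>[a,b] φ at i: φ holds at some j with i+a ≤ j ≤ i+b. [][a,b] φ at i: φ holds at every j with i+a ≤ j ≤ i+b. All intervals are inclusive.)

0, 2, 3, 4, 5, 7

Evaluate at each i in [0,7]:
  i=0: ✓ (all of [2,2])
  i=1: ✗ (fails at j=3)
  i=2: ✓ (all of [4,4])
  i=3: ✓ (all of [5,5])
  i=4: ✓ (all of [6,6])
  i=5: ✓ (all of [7,7])
  i=6: ✗ (fails at j=8)
  i=7: ✓ (all of [9,9])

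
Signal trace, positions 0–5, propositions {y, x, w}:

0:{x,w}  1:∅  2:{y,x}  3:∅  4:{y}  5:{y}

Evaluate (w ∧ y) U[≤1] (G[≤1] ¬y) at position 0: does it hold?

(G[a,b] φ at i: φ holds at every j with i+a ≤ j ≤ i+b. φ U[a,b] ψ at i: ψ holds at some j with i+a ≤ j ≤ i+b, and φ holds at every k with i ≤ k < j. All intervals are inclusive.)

Yes

Need some j in [0,1] with G[≤1] ¬y, and (w ∧ y) at every k in [0,j-1].
  j=0: G[≤1] ¬y holds; no prefix to check → satisfied.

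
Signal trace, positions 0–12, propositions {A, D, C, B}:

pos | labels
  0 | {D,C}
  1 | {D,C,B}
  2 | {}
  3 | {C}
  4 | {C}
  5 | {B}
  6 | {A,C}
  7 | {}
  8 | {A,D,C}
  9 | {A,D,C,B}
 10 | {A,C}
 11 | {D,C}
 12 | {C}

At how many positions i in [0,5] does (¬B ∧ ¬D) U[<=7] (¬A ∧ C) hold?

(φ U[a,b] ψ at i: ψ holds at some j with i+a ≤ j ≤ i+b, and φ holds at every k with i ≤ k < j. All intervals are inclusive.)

5

Evaluate at each i in [0,5]:
  i=0: ✓ (rhs at j=0)
  i=1: ✓ (rhs at j=1)
  i=2: ✓ (rhs at j=3; lhs holds on [2,2])
  i=3: ✓ (rhs at j=3)
  i=4: ✓ (rhs at j=4)
  i=5: ✗ (lhs fails at k=5 before rhs at j=11)
Positions where it holds: {0, 1, 2, 3, 4} → 5.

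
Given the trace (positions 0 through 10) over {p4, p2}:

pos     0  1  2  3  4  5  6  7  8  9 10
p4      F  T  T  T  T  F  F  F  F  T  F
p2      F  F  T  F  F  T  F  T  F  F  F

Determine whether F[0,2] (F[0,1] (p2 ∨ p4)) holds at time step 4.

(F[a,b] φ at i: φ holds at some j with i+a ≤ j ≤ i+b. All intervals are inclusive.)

Check F[0,1] (p2 ∨ p4) at each j in [4,6]:
  j=4: holds (witness at 4)
  j=5: holds (witness at 5)
  j=6: holds (witness at 7)
Found at j=4 → formula holds.

True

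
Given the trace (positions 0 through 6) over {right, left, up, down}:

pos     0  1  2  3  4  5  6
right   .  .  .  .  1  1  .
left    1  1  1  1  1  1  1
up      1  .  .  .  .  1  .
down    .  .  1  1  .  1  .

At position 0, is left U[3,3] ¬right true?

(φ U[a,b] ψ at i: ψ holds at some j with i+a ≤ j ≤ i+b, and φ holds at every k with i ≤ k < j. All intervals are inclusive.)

Need some j in [3,3] with ¬right, and left at every k in [0,j-1].
  j=3: ¬right holds; left holds at every k in [0,2] → satisfied.

Holds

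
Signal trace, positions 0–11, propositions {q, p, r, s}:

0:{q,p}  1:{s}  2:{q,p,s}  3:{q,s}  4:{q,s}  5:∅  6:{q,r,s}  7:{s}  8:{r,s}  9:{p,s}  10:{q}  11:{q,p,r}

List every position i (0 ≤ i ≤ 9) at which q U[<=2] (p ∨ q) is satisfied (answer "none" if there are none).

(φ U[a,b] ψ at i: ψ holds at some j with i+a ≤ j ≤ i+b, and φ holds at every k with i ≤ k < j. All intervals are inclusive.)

0, 2, 3, 4, 6, 9

Evaluate at each i in [0,9]:
  i=0: ✓ (rhs at j=0)
  i=1: ✗ (lhs fails at k=1 before rhs at j=2)
  i=2: ✓ (rhs at j=2)
  i=3: ✓ (rhs at j=3)
  i=4: ✓ (rhs at j=4)
  i=5: ✗ (lhs fails at k=5 before rhs at j=6)
  i=6: ✓ (rhs at j=6)
  i=7: ✗ (lhs fails at k=7 before rhs at j=9)
  i=8: ✗ (lhs fails at k=8 before rhs at j=9)
  i=9: ✓ (rhs at j=9)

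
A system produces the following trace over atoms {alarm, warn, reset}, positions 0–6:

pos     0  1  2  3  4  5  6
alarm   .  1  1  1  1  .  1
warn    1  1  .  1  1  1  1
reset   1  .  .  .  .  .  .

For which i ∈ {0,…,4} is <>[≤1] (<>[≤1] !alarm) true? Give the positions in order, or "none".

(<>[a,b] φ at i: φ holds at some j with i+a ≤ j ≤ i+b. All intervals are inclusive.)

Evaluate at each i in [0,4]:
  i=0: ✓ (witness j=0)
  i=1: ✗ (none in [1,2])
  i=2: ✗ (none in [2,3])
  i=3: ✓ (witness j=4)
  i=4: ✓ (witness j=4)

0, 3, 4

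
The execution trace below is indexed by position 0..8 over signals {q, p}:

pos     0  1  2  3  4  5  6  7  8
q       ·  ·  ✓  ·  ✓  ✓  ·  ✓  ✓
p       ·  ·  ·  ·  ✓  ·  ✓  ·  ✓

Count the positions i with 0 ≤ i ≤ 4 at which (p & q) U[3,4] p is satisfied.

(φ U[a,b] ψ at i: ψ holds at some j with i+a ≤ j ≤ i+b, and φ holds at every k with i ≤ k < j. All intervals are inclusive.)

0

Evaluate at each i in [0,4]:
  i=0: ✗ (lhs fails at k=0 before rhs at j=4)
  i=1: ✗ (lhs fails at k=1 before rhs at j=4)
  i=2: ✗ (lhs fails at k=2 before rhs at j=6)
  i=3: ✗ (lhs fails at k=3 before rhs at j=6)
  i=4: ✗ (lhs fails at k=5 before rhs at j=8)
Positions where it holds: {} → 0.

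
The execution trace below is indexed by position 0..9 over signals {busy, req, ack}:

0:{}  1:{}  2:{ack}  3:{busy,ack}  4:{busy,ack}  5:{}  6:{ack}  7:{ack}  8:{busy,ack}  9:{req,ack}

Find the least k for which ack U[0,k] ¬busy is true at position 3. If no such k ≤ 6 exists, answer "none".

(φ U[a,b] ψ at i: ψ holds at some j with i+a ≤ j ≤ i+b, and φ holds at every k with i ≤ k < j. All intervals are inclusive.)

2

Need earliest j ≥ 3 with ¬busy, and ack at every k in [3,j-1].
  j=3: rhs fails.
  j=4: rhs fails.
  j=5: rhs holds; lhs holds on [3,4]. k = 2.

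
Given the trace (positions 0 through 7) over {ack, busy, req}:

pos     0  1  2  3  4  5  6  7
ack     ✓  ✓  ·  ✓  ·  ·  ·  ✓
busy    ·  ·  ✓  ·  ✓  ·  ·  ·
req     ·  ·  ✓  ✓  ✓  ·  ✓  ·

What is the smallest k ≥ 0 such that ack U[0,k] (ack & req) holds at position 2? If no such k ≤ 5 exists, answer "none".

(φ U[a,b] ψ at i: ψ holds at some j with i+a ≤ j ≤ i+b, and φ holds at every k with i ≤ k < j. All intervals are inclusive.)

none

Need earliest j ≥ 2 with (ack & req), and ack at every k in [2,j-1].
  j=2: rhs fails.
  j=3: rhs holds but lhs fails at k=2.
  j=4: rhs fails.
  j=5: rhs fails.
  j=6: rhs fails.
  j=7: rhs fails.
No witness within the range → none.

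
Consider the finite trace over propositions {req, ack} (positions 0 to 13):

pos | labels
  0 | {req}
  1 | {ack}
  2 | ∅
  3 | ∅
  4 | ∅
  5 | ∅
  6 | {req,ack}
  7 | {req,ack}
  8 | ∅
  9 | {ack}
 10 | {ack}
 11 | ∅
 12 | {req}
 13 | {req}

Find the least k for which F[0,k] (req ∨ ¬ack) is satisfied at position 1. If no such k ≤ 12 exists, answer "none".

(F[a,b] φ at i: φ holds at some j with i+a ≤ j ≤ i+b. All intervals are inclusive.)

1

Scan j = 1,2,… for (req ∨ ¬ack):
  j=1: fails
  j=2: holds
First hit at j=2, so smallest k = 2-1 = 1.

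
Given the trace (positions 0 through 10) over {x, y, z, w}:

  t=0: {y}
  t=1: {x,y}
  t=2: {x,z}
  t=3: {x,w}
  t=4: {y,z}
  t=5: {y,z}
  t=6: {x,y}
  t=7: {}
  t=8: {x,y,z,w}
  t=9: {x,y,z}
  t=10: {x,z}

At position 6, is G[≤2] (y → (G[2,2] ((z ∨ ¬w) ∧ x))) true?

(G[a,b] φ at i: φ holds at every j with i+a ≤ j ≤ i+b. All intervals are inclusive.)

Yes

Check (y → (G[2,2] ((z ∨ ¬w) ∧ x))) at every j in [6,8]:
  j=6: antecedent true; consequent holds on [8,8] → ✓
  j=7: antecedent false → ✓
  j=8: antecedent true; consequent holds on [10,10] → ✓
All positions satisfy it → formula holds.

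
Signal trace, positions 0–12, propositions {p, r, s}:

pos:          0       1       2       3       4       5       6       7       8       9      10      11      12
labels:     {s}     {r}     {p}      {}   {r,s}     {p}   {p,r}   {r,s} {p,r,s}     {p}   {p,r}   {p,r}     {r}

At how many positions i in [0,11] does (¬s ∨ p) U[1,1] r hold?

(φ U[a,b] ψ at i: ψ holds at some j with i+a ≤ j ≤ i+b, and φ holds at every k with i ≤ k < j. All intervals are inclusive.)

6

Evaluate at each i in [0,11]:
  i=0: ✗ (lhs fails at k=0 before rhs at j=1)
  i=1: ✗ (no rhs in [2,2])
  i=2: ✗ (no rhs in [3,3])
  i=3: ✓ (rhs at j=4; lhs holds on [3,3])
  i=4: ✗ (no rhs in [5,5])
  i=5: ✓ (rhs at j=6; lhs holds on [5,5])
  i=6: ✓ (rhs at j=7; lhs holds on [6,6])
  i=7: ✗ (lhs fails at k=7 before rhs at j=8)
  i=8: ✗ (no rhs in [9,9])
  i=9: ✓ (rhs at j=10; lhs holds on [9,9])
  i=10: ✓ (rhs at j=11; lhs holds on [10,10])
  i=11: ✓ (rhs at j=12; lhs holds on [11,11])
Positions where it holds: {3, 5, 6, 9, 10, 11} → 6.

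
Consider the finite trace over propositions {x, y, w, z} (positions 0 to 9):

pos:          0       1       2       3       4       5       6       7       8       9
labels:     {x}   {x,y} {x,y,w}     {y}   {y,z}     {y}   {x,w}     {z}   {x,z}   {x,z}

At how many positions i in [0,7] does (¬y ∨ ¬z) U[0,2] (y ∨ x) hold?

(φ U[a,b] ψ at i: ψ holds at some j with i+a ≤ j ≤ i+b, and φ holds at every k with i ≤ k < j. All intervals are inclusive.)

Evaluate at each i in [0,7]:
  i=0: ✓ (rhs at j=0)
  i=1: ✓ (rhs at j=1)
  i=2: ✓ (rhs at j=2)
  i=3: ✓ (rhs at j=3)
  i=4: ✓ (rhs at j=4)
  i=5: ✓ (rhs at j=5)
  i=6: ✓ (rhs at j=6)
  i=7: ✓ (rhs at j=8; lhs holds on [7,7])
Positions where it holds: {0, 1, 2, 3, 4, 5, 6, 7} → 8.

8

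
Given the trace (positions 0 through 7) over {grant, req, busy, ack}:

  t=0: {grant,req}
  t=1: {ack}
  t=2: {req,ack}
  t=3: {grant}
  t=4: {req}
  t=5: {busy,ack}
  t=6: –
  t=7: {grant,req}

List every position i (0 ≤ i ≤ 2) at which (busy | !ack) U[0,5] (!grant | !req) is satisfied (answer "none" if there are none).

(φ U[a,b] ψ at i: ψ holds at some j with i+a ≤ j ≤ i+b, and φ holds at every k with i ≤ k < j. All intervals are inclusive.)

0, 1, 2

Evaluate at each i in [0,2]:
  i=0: ✓ (rhs at j=1; lhs holds on [0,0])
  i=1: ✓ (rhs at j=1)
  i=2: ✓ (rhs at j=2)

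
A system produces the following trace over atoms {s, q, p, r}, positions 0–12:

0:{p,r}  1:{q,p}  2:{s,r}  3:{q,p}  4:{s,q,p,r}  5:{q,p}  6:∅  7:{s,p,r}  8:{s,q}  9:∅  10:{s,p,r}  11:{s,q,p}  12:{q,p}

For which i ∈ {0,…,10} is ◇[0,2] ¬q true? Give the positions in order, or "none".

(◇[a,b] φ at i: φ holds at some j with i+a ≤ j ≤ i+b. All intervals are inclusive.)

0, 1, 2, 4, 5, 6, 7, 8, 9, 10

Evaluate at each i in [0,10]:
  i=0: ✓ (witness j=0)
  i=1: ✓ (witness j=2)
  i=2: ✓ (witness j=2)
  i=3: ✗ (none in [3,5])
  i=4: ✓ (witness j=6)
  i=5: ✓ (witness j=6)
  i=6: ✓ (witness j=6)
  i=7: ✓ (witness j=7)
  i=8: ✓ (witness j=9)
  i=9: ✓ (witness j=9)
  i=10: ✓ (witness j=10)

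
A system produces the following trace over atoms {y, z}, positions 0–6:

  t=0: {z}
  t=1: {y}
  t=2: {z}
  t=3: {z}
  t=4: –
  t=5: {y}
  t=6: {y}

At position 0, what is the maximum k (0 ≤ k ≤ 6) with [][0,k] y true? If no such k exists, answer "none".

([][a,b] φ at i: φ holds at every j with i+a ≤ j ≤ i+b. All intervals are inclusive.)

y must hold from j=0 onward; find where it first fails.
  j=0: fails → no k works.

none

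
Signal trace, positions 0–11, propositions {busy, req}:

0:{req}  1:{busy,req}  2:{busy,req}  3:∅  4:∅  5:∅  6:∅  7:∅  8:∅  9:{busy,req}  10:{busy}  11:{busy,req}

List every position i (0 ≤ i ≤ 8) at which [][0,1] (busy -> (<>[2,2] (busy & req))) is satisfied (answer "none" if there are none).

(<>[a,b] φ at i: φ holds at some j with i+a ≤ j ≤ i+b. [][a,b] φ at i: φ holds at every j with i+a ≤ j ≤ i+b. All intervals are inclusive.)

3, 4, 5, 6, 7, 8

Evaluate at each i in [0,8]:
  i=0: ✗ (fails at j=1)
  i=1: ✗ (fails at j=1)
  i=2: ✗ (fails at j=2)
  i=3: ✓ (all of [3,4])
  i=4: ✓ (all of [4,5])
  i=5: ✓ (all of [5,6])
  i=6: ✓ (all of [6,7])
  i=7: ✓ (all of [7,8])
  i=8: ✓ (all of [8,9])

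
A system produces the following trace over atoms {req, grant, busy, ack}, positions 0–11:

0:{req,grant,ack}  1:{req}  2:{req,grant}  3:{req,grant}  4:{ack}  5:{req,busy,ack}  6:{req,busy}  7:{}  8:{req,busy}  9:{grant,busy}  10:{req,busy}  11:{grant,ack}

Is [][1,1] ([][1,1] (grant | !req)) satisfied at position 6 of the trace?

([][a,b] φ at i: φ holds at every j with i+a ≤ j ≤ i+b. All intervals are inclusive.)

Check [][1,1] (grant | !req) at every j in [7,7]:
  j=7: fails at 8
Fails at j=7 → formula fails.

Does not hold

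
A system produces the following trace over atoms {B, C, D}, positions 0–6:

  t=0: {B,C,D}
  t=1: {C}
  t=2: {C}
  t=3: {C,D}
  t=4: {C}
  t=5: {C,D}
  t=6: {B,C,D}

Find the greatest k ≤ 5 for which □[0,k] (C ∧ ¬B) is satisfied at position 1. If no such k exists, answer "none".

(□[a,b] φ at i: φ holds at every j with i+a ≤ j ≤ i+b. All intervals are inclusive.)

4

(C ∧ ¬B) must hold from j=1 onward; find where it first fails.
  j=1: holds
  j=2: holds
  j=3: holds
  j=4: holds
  j=5: holds
  j=6: fails
Holds on [1,5], so largest k = 4.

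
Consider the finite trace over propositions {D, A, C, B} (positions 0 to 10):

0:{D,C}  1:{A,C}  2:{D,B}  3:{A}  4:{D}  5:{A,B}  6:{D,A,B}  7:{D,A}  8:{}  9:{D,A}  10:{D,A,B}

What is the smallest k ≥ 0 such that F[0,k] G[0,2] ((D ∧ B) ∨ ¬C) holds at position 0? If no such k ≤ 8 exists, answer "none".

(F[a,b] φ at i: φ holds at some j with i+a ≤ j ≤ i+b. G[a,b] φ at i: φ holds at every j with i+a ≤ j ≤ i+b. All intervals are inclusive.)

2

Scan j = 0,1,… for G[0,2] ((D ∧ B) ∨ ¬C):
  j=0: fails
  j=1: fails
  j=2: holds
First hit at j=2, so smallest k = 2-0 = 2.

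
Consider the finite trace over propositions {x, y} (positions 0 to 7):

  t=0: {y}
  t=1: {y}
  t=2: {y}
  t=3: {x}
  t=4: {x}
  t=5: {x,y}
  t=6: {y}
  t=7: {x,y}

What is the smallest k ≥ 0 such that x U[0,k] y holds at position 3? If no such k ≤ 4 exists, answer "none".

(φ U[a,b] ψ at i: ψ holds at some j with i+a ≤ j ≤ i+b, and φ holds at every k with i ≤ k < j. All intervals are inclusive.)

2

Need earliest j ≥ 3 with y, and x at every k in [3,j-1].
  j=3: rhs fails.
  j=4: rhs fails.
  j=5: rhs holds; lhs holds on [3,4]. k = 2.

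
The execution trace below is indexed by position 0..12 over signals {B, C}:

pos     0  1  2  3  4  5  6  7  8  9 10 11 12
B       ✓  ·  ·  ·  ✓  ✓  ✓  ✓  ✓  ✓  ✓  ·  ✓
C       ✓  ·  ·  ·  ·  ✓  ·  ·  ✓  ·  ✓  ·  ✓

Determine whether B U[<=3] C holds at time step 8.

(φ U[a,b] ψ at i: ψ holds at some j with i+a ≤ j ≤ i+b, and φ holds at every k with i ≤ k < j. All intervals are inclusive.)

Need some j in [8,11] with C, and B at every k in [8,j-1].
  j=8: C holds; no prefix to check → satisfied.

True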